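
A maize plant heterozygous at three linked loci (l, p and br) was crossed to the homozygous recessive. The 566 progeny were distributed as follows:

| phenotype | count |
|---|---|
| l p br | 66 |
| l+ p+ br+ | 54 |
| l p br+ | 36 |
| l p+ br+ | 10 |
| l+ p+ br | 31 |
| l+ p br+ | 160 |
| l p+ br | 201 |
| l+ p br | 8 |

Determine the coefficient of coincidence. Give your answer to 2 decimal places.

The two most frequent reciprocal classes, l+ p br+ and l p+ br, are the parental types, so the F1 was l+ p br+ / l p+ br.
The two rarest classes, l+ p br and l p+ br+, are the double crossovers. Comparing them with the parentals, only the br allele has switched, so br is the middle locus and the order is l – br – p.
l–br: (67 + 18)/566 = 0.1502; br–p: (120 + 18)/566 = 0.2438.
Expected DCO frequency = 0.1502 × 0.2438 ≈ 0.03662; observed = 18/566 ≈ 0.03180.
Coefficient of coincidence = 0.03180/0.03662 ≈ 0.87.

0.87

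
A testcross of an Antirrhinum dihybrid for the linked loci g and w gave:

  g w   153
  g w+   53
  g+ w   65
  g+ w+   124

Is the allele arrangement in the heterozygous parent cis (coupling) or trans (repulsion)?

cis

The two most frequent classes are g+ w+ (124) and g w (153); these are the parental (non-recombinant) types.
So the F1 carried g+ w+ on one chromosome and g w on the other — the recessive alleles are on the same chromosome (cis / coupling).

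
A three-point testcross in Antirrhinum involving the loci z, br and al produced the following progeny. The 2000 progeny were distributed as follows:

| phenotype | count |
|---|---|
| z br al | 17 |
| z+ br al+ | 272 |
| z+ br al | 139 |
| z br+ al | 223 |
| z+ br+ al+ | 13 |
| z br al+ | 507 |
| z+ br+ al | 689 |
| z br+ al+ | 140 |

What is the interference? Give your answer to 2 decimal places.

The two most frequent reciprocal classes, z+ br+ al and z br al+, are the parental types, so the F1 was z+ br+ al / z br al+.
The two rarest classes, z+ br+ al+ and z br al, are the double crossovers. Comparing them with the parentals, only the al allele has switched, so al is the middle locus and the order is br – al – z.
br–al: (279 + 30)/2000 = 0.1545; al–z: (495 + 30)/2000 = 0.2625.
Expected DCO frequency = 0.1545 × 0.2625 ≈ 0.04056; observed = 30/2000 ≈ 0.01500.
Coefficient of coincidence = 0.01500/0.04056 ≈ 0.37; interference = 1 − 0.37 = 0.63.

0.63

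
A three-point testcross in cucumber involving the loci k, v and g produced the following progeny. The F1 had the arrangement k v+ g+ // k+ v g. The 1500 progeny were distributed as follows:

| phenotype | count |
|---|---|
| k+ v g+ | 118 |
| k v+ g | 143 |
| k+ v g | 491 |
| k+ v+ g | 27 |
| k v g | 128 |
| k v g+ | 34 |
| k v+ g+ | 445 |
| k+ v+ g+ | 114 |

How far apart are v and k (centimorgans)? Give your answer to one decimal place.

20.2 centimorgans

The two rarest classes, k v g+ and k+ v+ g, are the double crossovers. Comparing them with the parentals, only the v allele has switched, so v is the middle locus and the order is g – v – k.
Crossovers in the v–k interval produce the single-crossover classes k+ v+ g+ and k v g (114 + 128 = 242) plus the double crossovers (61).
RF(v–k) = (242 + 61) / 1500 = 303/1500 = 0.2020 → 20.2 centimorgans.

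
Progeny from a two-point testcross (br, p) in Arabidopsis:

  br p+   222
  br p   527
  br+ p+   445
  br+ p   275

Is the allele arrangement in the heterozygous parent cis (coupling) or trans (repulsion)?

The two most frequent classes are br+ p+ (445) and br p (527); these are the parental (non-recombinant) types.
So the F1 carried br+ p+ on one chromosome and br p on the other — the recessive alleles are on the same chromosome (cis / coupling).

cis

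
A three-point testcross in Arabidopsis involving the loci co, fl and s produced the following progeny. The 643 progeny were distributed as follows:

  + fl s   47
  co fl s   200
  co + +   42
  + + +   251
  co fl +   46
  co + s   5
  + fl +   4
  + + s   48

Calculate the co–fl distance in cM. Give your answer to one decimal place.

The two most frequent reciprocal classes, co fl s and + + +, are the parental types, so the F1 was co fl s / + + +.
The two rarest classes, co + s and + fl +, are the double crossovers. Comparing them with the parentals, only the fl allele has switched, so fl is the middle locus and the order is co – fl – s.
Crossovers in the co–fl interval produce the single-crossover classes + fl s and co + + (47 + 42 = 89) plus the double crossovers (9).
RF(co–fl) = (89 + 9) / 643 = 98/643 = 0.1524 → 15.2 cM.

15.2 cM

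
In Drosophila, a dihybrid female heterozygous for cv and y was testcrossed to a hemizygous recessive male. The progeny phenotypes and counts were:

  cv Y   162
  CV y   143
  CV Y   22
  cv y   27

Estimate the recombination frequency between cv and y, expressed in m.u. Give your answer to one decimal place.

13.8 m.u.

The two most frequent classes, CV y (143) and cv Y (162), are the parental types, so the F1 was CV y / cv Y.
The recombinant classes are CV Y and cv y: 22 + 27 = 49.
Recombination frequency = 49/354 = 0.1384 ≈ 13.8%, i.e. 13.8 m.u.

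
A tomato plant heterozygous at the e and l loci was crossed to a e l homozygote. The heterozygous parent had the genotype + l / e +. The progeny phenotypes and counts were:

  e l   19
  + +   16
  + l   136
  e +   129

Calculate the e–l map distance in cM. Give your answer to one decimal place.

The recombinant classes are + + and e l: 16 + 19 = 35.
Recombination frequency = 35/300 = 0.1167 ≈ 11.7%, i.e. 11.7 cM.

11.7 cM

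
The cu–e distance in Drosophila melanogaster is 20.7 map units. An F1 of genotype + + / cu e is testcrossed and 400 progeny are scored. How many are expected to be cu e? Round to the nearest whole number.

A map distance of 20.7 map units corresponds to a recombination frequency of 0.207.
The F1 is + + / cu e, so cu e is a parental gamete class with expected frequency (1 − r)/2 = 0.793/2 = 0.3965.
Expected number = 0.3965 × 400 = 158.60 ≈ 159.

159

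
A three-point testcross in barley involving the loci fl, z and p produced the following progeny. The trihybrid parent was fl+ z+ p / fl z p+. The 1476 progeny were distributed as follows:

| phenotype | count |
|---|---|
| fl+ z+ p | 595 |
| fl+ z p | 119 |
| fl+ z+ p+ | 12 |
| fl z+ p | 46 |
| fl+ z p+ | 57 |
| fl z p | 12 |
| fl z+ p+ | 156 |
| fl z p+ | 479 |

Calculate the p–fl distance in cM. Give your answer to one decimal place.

8.6 cM

The two rarest classes, fl+ z+ p+ and fl z p, are the double crossovers. Comparing them with the parentals, only the p allele has switched, so p is the middle locus and the order is fl – p – z.
Crossovers in the fl–p interval produce the single-crossover classes fl z+ p and fl+ z p+ (46 + 57 = 103) plus the double crossovers (24).
RF(fl–p) = (103 + 24) / 1476 = 127/1476 = 0.0860 → 8.6 cM.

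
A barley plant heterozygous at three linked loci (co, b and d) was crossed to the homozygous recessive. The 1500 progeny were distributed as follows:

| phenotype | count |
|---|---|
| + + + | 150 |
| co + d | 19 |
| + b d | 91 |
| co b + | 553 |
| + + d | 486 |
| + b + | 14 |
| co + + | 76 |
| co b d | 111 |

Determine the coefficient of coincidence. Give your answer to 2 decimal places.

The two most frequent reciprocal classes, co b + and + + d, are the parental types, so the F1 was co b + / + + d.
The two rarest classes, + b + and co + d, are the double crossovers. Comparing them with the parentals, only the co allele has switched, so co is the middle locus and the order is d – co – b.
d–co: (261 + 33)/1500 = 0.1960; co–b: (167 + 33)/1500 = 0.1333.
Expected DCO frequency = 0.1960 × 0.1333 ≈ 0.02613; observed = 33/1500 ≈ 0.02200.
Coefficient of coincidence = 0.02200/0.02613 ≈ 0.84.

0.84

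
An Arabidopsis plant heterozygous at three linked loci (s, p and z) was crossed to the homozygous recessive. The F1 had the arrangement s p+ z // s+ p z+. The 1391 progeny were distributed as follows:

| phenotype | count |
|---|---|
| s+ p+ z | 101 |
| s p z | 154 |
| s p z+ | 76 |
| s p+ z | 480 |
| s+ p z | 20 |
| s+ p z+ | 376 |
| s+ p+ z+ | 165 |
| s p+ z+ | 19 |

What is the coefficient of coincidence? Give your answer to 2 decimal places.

The two rarest classes, s p+ z+ and s+ p z, are the double crossovers. Comparing them with the parentals, only the z allele has switched, so z is the middle locus and the order is p – z – s.
p–z: (319 + 39)/1391 = 0.2574; z–s: (177 + 39)/1391 = 0.1553.
Expected DCO frequency = 0.2574 × 0.1553 ≈ 0.03997; observed = 39/1391 ≈ 0.02804.
Coefficient of coincidence = 0.02804/0.03997 ≈ 0.70.

0.70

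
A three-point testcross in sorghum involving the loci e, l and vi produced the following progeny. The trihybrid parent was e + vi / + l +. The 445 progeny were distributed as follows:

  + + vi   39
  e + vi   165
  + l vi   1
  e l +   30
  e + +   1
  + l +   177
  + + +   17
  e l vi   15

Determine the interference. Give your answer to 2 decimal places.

The two rarest classes, e + + and + l vi, are the double crossovers. Comparing them with the parentals, only the vi allele has switched, so vi is the middle locus and the order is e – vi – l.
e–vi: (69 + 2)/445 = 0.1596; vi–l: (32 + 2)/445 = 0.0764.
Expected DCO frequency = 0.1596 × 0.0764 ≈ 0.01219; observed = 2/445 ≈ 0.00449.
Coefficient of coincidence = 0.00449/0.01219 ≈ 0.37; interference = 1 − 0.37 = 0.63.

0.63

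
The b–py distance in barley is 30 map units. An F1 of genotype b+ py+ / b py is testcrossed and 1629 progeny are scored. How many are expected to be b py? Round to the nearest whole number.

570

A map distance of 30 map units corresponds to a recombination frequency of 0.300.
The F1 is b+ py+ / b py, so b py is a parental gamete class with expected frequency (1 − r)/2 = 0.700/2 = 0.3500.
Expected number = 0.3500 × 1629 = 570.15 ≈ 570.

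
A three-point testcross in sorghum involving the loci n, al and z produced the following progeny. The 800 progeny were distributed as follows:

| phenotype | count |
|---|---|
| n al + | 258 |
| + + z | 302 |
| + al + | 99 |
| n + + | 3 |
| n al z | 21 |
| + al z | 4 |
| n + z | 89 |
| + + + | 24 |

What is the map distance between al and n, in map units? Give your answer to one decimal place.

24.4 map units

The two most frequent reciprocal classes, n al + and + + z, are the parental types, so the F1 was n al + / + + z.
The two rarest classes, n + + and + al z, are the double crossovers. Comparing them with the parentals, only the al allele has switched, so al is the middle locus and the order is z – al – n.
Crossovers in the al–n interval produce the single-crossover classes + al + and n + z (99 + 89 = 188) plus the double crossovers (7).
RF(al–n) = (188 + 7) / 800 = 195/800 = 0.2437 → 24.4 map units.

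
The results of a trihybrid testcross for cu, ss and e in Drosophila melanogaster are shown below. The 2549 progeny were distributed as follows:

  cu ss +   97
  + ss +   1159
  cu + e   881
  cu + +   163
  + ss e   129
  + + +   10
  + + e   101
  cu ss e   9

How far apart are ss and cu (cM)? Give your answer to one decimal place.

8.5 cM

The two most frequent reciprocal classes, + ss + and cu + e, are the parental types, so the F1 was + ss + / cu + e.
The two rarest classes, + + + and cu ss e, are the double crossovers. Comparing them with the parentals, only the ss allele has switched, so ss is the middle locus and the order is e – ss – cu.
Crossovers in the ss–cu interval produce the single-crossover classes cu ss + and + + e (97 + 101 = 198) plus the double crossovers (19).
RF(ss–cu) = (198 + 19) / 2549 = 217/2549 = 0.0851 → 8.5 cM.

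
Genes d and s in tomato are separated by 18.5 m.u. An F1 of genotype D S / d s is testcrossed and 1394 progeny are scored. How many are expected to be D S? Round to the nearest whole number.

568

A map distance of 18.5 m.u. corresponds to a recombination frequency of 0.185.
The F1 is D S / d s, so D S is a parental gamete class with expected frequency (1 − r)/2 = 0.815/2 = 0.4075.
Expected number = 0.4075 × 1394 = 568.05 ≈ 568.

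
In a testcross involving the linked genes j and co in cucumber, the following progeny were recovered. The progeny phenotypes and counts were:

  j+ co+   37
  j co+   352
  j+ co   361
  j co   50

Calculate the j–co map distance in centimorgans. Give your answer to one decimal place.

10.9 centimorgans

The two most frequent classes, j+ co (361) and j co+ (352), are the parental types, so the F1 was j+ co / j co+.
The recombinant classes are j+ co+ and j co: 37 + 50 = 87.
Recombination frequency = 87/800 = 0.1087 ≈ 10.9%, i.e. 10.9 centimorgans.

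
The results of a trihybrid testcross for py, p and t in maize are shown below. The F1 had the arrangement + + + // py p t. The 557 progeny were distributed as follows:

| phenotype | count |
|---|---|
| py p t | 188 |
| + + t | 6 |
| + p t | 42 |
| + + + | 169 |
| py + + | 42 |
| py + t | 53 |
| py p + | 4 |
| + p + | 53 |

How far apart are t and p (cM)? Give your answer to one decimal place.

The two rarest classes, + + t and py p +, are the double crossovers. Comparing them with the parentals, only the t allele has switched, so t is the middle locus and the order is py – t – p.
Crossovers in the t–p interval produce the single-crossover classes + p + and py + t (53 + 53 = 106) plus the double crossovers (10).
RF(t–p) = (106 + 10) / 557 = 116/557 = 0.2083 → 20.8 cM.

20.8 cM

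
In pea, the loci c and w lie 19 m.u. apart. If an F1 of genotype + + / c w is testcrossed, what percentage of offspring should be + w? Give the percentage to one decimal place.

A map distance of 19 m.u. corresponds to a recombination frequency of 0.190.
The F1 is + + / c w, so + w is a recombinant gamete class with expected frequency r/2 = 0.190/2 = 0.0950.
That is 0.0950 = 9.5% of the progeny.

9.5%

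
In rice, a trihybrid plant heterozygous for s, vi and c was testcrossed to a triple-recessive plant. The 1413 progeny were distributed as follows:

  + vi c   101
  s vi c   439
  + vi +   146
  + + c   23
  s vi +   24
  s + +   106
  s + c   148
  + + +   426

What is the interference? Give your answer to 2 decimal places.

0.23

The two most frequent reciprocal classes, s vi c and + + +, are the parental types, so the F1 was s vi c / + + +.
The two rarest classes, s vi + and + + c, are the double crossovers. Comparing them with the parentals, only the c allele has switched, so c is the middle locus and the order is vi – c – s.
vi–c: (294 + 47)/1413 = 0.2413; c–s: (207 + 47)/1413 = 0.1798.
Expected DCO frequency = 0.2413 × 0.1798 ≈ 0.04339; observed = 47/1413 ≈ 0.03326.
Coefficient of coincidence = 0.03326/0.04339 ≈ 0.77; interference = 1 − 0.77 = 0.23.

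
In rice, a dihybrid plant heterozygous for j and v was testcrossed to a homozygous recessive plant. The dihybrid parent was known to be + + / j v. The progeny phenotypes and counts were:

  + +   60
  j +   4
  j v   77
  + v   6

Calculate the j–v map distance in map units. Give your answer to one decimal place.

6.8 map units

The recombinant classes are + v and j +: 6 + 4 = 10.
Recombination frequency = 10/147 = 0.0680 ≈ 6.8%, i.e. 6.8 map units.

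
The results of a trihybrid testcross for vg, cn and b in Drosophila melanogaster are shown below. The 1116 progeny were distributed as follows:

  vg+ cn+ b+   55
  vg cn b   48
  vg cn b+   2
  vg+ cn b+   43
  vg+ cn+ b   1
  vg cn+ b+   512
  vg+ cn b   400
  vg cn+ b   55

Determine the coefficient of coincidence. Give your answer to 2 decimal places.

0.31

The two most frequent reciprocal classes, vg cn+ b+ and vg+ cn b, are the parental types, so the F1 was vg cn+ b+ / vg+ cn b.
The two rarest classes, vg cn b+ and vg+ cn+ b, are the double crossovers. Comparing them with the parentals, only the cn allele has switched, so cn is the middle locus and the order is b – cn – vg.
b–cn: (98 + 3)/1116 = 0.0905; cn–vg: (103 + 3)/1116 = 0.0950.
Expected DCO frequency = 0.0905 × 0.0950 ≈ 0.00860; observed = 3/1116 ≈ 0.00269.
Coefficient of coincidence = 0.00269/0.00860 ≈ 0.31.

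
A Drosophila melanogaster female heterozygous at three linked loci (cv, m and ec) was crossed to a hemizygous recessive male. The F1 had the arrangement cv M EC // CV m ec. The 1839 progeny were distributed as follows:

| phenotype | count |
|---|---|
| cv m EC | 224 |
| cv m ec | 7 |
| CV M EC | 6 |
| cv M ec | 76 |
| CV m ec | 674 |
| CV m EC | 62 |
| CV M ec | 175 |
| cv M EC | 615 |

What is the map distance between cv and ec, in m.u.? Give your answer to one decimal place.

8.2 m.u.

The two rarest classes, CV M EC and cv m ec, are the double crossovers. Comparing them with the parentals, only the cv allele has switched, so cv is the middle locus and the order is m – cv – ec.
Crossovers in the cv–ec interval produce the single-crossover classes cv M ec and CV m EC (76 + 62 = 138) plus the double crossovers (13).
RF(cv–ec) = (138 + 13) / 1839 = 151/1839 = 0.0821 → 8.2 m.u.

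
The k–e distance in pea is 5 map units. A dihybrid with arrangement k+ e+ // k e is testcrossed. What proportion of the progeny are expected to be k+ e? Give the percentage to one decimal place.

A map distance of 5 map units corresponds to a recombination frequency of 0.050.
The F1 is k+ e+ / k e, so k+ e is a recombinant gamete class with expected frequency r/2 = 0.050/2 = 0.0250.
That is 0.0250 = 2.5% of the progeny.

2.5%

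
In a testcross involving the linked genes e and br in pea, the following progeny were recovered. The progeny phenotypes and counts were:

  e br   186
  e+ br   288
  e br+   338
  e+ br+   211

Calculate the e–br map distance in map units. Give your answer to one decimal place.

The two most frequent classes, e+ br (288) and e br+ (338), are the parental types, so the F1 was e+ br / e br+.
The recombinant classes are e+ br+ and e br: 211 + 186 = 397.
Recombination frequency = 397/1023 = 0.3881 ≈ 38.8%, i.e. 38.8 map units.

38.8 map units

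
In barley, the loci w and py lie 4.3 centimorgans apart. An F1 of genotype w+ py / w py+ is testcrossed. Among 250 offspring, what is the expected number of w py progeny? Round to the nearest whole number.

5

A map distance of 4.3 centimorgans corresponds to a recombination frequency of 0.043.
The F1 is w+ py / w py+, so w py is a recombinant gamete class with expected frequency r/2 = 0.043/2 = 0.0215.
Expected number = 0.0215 × 250 = 5.38 ≈ 5.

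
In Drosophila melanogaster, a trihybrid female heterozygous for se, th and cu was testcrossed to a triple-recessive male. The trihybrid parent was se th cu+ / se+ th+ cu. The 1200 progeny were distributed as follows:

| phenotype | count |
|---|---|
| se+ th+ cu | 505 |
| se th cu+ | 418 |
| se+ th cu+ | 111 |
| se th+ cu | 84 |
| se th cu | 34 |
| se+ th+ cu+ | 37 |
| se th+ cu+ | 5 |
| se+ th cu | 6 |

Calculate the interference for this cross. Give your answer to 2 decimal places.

0.22

The two rarest classes, se th+ cu+ and se+ th cu, are the double crossovers. Comparing them with the parentals, only the th allele has switched, so th is the middle locus and the order is cu – th – se.
cu–th: (71 + 11)/1200 = 0.0683; th–se: (195 + 11)/1200 = 0.1717.
Expected DCO frequency = 0.0683 × 0.1717 ≈ 0.01173; observed = 11/1200 ≈ 0.00917.
Coefficient of coincidence = 0.00917/0.01173 ≈ 0.78; interference = 1 − 0.78 = 0.22.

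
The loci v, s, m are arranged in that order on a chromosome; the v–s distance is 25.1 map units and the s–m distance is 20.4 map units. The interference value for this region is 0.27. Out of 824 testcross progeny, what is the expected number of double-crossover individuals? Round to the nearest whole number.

31

Map distances give recombination frequencies of 0.251 and 0.204 for the two intervals.
With interference 0.27 (so coincidence = 0.73), expected double-crossover frequency = 0.251 × 0.204 × 0.73 = 0.03738.
Expected number = 0.03738 × 824 = 30.80 ≈ 31.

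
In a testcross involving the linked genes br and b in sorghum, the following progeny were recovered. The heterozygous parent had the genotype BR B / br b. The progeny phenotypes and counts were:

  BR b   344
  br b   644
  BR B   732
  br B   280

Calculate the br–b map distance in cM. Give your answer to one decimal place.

31.2 cM

The recombinant classes are BR b and br B: 344 + 280 = 624.
Recombination frequency = 624/2000 = 0.3120 ≈ 31.2%, i.e. 31.2 cM.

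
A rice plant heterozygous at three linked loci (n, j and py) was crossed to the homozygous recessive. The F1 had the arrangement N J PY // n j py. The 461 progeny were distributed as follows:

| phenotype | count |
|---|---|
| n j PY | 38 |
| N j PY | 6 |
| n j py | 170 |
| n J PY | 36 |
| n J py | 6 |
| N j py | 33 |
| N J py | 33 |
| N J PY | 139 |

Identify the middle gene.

j

The two rarest classes, N j PY and n J py, are the double crossovers. Comparing them with the parentals, only the j allele has switched, so j is the middle locus and the order is n – j – py.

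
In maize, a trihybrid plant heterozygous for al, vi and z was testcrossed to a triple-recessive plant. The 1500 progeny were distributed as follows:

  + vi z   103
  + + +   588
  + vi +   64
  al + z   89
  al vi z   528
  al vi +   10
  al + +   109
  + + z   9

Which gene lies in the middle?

The two most frequent reciprocal classes, al vi z and + + +, are the parental types, so the F1 was al vi z / + + +.
The two rarest classes, al vi + and + + z, are the double crossovers. Comparing them with the parentals, only the z allele has switched, so z is the middle locus and the order is al – z – vi.

z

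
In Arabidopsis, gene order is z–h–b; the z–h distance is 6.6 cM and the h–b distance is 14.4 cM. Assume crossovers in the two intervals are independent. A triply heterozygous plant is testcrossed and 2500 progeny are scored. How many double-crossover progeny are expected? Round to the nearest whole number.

24

Map distances give recombination frequencies of 0.066 and 0.144 for the two intervals.
With no interference, expected double-crossover frequency = 0.066 × 0.144 = 0.00950.
Expected number = 0.00950 × 2500 = 23.76 ≈ 24.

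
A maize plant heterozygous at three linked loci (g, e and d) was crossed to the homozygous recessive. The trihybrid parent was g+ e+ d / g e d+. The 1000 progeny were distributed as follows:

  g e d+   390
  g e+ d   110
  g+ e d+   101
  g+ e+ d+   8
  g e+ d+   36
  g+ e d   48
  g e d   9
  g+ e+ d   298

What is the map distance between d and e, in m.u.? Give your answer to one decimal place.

10.1 m.u.

The two rarest classes, g+ e+ d+ and g e d, are the double crossovers. Comparing them with the parentals, only the d allele has switched, so d is the middle locus and the order is e – d – g.
Crossovers in the e–d interval produce the single-crossover classes g+ e d and g e+ d+ (48 + 36 = 84) plus the double crossovers (17).
RF(e–d) = (84 + 17) / 1000 = 101/1000 = 0.1010 → 10.1 m.u.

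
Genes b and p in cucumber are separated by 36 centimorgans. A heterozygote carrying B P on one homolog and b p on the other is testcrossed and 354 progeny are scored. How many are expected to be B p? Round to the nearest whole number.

64

A map distance of 36 centimorgans corresponds to a recombination frequency of 0.360.
The F1 is B P / b p, so B p is a recombinant gamete class with expected frequency r/2 = 0.360/2 = 0.1800.
Expected number = 0.1800 × 354 = 63.72 ≈ 64.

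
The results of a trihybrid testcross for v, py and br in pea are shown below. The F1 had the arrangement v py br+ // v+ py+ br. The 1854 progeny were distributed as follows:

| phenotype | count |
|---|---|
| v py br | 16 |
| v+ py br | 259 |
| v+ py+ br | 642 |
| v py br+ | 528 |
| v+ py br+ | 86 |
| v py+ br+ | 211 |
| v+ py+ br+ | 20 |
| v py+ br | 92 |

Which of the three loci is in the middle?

br

The two rarest classes, v py br and v+ py+ br+, are the double crossovers. Comparing them with the parentals, only the br allele has switched, so br is the middle locus and the order is py – br – v.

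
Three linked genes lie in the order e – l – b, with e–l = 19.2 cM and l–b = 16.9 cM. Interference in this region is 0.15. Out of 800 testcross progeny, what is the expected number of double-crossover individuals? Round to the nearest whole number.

22

Map distances give recombination frequencies of 0.192 and 0.169 for the two intervals.
With interference 0.15 (so coincidence = 0.85), expected double-crossover frequency = 0.192 × 0.169 × 0.85 = 0.02758.
Expected number = 0.02758 × 800 = 22.06 ≈ 22.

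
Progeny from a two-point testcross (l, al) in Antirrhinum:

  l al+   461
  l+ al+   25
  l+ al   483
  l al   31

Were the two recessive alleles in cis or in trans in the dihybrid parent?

The two most frequent classes are l+ al (483) and l al+ (461); these are the parental (non-recombinant) types.
So the F1 carried l+ al on one chromosome and l al+ on the other — the recessive alleles are on opposite chromosomes (trans / repulsion).

trans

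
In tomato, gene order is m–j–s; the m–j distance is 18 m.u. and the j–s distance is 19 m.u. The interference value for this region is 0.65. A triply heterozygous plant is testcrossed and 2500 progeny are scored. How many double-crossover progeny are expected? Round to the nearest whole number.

Map distances give recombination frequencies of 0.180 and 0.190 for the two intervals.
With interference 0.65 (so coincidence = 0.35), expected double-crossover frequency = 0.180 × 0.190 × 0.35 = 0.01197.
Expected number = 0.01197 × 2500 = 29.93 ≈ 30.

30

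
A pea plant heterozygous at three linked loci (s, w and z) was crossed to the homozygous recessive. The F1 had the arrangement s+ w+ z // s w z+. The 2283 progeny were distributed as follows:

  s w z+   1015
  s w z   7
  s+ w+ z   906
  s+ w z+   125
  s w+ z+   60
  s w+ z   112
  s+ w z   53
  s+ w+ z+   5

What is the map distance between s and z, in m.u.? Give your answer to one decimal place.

10.9 m.u.

The two rarest classes, s+ w+ z+ and s w z, are the double crossovers. Comparing them with the parentals, only the z allele has switched, so z is the middle locus and the order is w – z – s.
Crossovers in the z–s interval produce the single-crossover classes s w+ z and s+ w z+ (112 + 125 = 237) plus the double crossovers (12).
RF(z–s) = (237 + 12) / 2283 = 249/2283 = 0.1091 → 10.9 m.u.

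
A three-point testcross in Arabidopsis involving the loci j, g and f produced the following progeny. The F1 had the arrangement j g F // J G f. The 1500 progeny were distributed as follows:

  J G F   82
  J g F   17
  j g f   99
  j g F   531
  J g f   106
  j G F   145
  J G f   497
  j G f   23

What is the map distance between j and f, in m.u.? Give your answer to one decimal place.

The two rarest classes, J g F and j G f, are the double crossovers. Comparing them with the parentals, only the j allele has switched, so j is the middle locus and the order is g – j – f.
Crossovers in the j–f interval produce the single-crossover classes j g f and J G F (99 + 82 = 181) plus the double crossovers (40).
RF(j–f) = (181 + 40) / 1500 = 221/1500 = 0.1473 → 14.7 m.u.

14.7 m.u.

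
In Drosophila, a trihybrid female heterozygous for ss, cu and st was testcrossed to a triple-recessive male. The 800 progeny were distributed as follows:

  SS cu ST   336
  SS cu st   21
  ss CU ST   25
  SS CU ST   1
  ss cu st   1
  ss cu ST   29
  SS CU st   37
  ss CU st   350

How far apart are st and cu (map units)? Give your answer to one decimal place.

6.0 map units

The two most frequent reciprocal classes, ss CU st and SS cu ST, are the parental types, so the F1 was ss CU st / SS cu ST.
The two rarest classes, ss cu st and SS CU ST, are the double crossovers. Comparing them with the parentals, only the cu allele has switched, so cu is the middle locus and the order is st – cu – ss.
Crossovers in the st–cu interval produce the single-crossover classes ss CU ST and SS cu st (25 + 21 = 46) plus the double crossovers (2).
RF(st–cu) = (46 + 2) / 800 = 48/800 = 0.0600 → 6.0 map units.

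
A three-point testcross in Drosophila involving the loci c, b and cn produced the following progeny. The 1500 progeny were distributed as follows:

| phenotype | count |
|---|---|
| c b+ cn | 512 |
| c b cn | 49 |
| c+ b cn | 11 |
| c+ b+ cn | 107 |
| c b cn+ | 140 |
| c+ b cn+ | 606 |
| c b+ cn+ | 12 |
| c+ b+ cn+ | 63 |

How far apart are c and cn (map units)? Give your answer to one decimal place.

The two most frequent reciprocal classes, c b+ cn and c+ b cn+, are the parental types, so the F1 was c b+ cn / c+ b cn+.
The two rarest classes, c b+ cn+ and c+ b cn, are the double crossovers. Comparing them with the parentals, only the cn allele has switched, so cn is the middle locus and the order is c – cn – b.
Crossovers in the c–cn interval produce the single-crossover classes c+ b+ cn and c b cn+ (107 + 140 = 247) plus the double crossovers (23).
RF(c–cn) = (247 + 23) / 1500 = 270/1500 = 0.1800 → 18.0 map units.

18.0 map units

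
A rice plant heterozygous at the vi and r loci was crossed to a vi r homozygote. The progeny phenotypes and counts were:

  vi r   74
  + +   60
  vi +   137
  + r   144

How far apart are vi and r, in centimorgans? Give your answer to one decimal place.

The two most frequent classes, + r (144) and vi + (137), are the parental types, so the F1 was + r / vi +.
The recombinant classes are + + and vi r: 60 + 74 = 134.
Recombination frequency = 134/415 = 0.3229 ≈ 32.3%, i.e. 32.3 centimorgans.

32.3 centimorgans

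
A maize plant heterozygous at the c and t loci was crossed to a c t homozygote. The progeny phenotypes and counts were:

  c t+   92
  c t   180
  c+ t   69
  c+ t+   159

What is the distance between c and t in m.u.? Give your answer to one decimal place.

32.2 m.u.

The two most frequent classes, c+ t+ (159) and c t (180), are the parental types, so the F1 was c+ t+ / c t.
The recombinant classes are c+ t and c t+: 69 + 92 = 161.
Recombination frequency = 161/500 = 0.3220 ≈ 32.2%, i.e. 32.2 m.u.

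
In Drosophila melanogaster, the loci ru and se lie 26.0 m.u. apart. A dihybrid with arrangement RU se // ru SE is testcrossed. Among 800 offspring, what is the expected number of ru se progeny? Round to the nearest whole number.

104

A map distance of 26.0 m.u. corresponds to a recombination frequency of 0.260.
The F1 is RU se / ru SE, so ru se is a recombinant gamete class with expected frequency r/2 = 0.260/2 = 0.1300.
Expected number = 0.1300 × 800 = 104.00 ≈ 104.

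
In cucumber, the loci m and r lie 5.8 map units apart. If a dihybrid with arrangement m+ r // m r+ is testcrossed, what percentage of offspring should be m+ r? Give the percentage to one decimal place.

47.1%

A map distance of 5.8 map units corresponds to a recombination frequency of 0.058.
The F1 is m+ r / m r+, so m+ r is a parental gamete class with expected frequency (1 − r)/2 = 0.942/2 = 0.4710.
That is 0.4710 = 47.1% of the progeny.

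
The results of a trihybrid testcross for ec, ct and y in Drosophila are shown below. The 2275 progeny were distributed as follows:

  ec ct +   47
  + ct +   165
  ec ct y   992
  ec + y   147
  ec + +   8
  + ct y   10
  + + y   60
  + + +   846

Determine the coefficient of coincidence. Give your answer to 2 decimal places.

0.99

The two most frequent reciprocal classes, + + + and ec ct y, are the parental types, so the F1 was + + + / ec ct y.
The two rarest classes, ec + + and + ct y, are the double crossovers. Comparing them with the parentals, only the ec allele has switched, so ec is the middle locus and the order is y – ec – ct.
y–ec: (107 + 18)/2275 = 0.0549; ec–ct: (312 + 18)/2275 = 0.1451.
Expected DCO frequency = 0.0549 × 0.1451 ≈ 0.00797; observed = 18/2275 ≈ 0.00791.
Coefficient of coincidence = 0.00791/0.00797 ≈ 0.99.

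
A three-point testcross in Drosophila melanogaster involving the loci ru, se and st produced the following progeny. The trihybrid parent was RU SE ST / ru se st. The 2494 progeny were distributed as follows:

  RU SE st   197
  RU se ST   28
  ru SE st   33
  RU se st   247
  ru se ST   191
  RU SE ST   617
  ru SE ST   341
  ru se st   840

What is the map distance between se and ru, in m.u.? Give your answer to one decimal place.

The two rarest classes, RU se ST and ru SE st, are the double crossovers. Comparing them with the parentals, only the se allele has switched, so se is the middle locus and the order is ru – se – st.
Crossovers in the ru–se interval produce the single-crossover classes ru SE ST and RU se st (341 + 247 = 588) plus the double crossovers (61).
RF(ru–se) = (588 + 61) / 2494 = 649/2494 = 0.2602 → 26.0 m.u.

26.0 m.u.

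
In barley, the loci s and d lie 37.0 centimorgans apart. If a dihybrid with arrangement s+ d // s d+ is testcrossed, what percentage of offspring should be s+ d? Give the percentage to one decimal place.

A map distance of 37.0 centimorgans corresponds to a recombination frequency of 0.370.
The F1 is s+ d / s d+, so s+ d is a parental gamete class with expected frequency (1 − r)/2 = 0.630/2 = 0.3150.
That is 0.3150 = 31.5% of the progeny.

31.5%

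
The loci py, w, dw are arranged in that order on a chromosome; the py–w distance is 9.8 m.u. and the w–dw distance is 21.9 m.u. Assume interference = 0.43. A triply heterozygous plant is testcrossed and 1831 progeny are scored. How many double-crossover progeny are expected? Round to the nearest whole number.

Map distances give recombination frequencies of 0.098 and 0.219 for the two intervals.
With interference 0.43 (so coincidence = 0.57), expected double-crossover frequency = 0.098 × 0.219 × 0.57 = 0.01223.
Expected number = 0.01223 × 1831 = 22.40 ≈ 22.

22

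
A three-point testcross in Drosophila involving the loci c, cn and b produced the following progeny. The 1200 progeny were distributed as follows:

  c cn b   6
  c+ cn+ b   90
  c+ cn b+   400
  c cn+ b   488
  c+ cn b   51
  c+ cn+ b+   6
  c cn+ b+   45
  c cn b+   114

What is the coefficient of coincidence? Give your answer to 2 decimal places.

The two most frequent reciprocal classes, c cn+ b and c+ cn b+, are the parental types, so the F1 was c cn+ b / c+ cn b+.
The two rarest classes, c cn b and c+ cn+ b+, are the double crossovers. Comparing them with the parentals, only the cn allele has switched, so cn is the middle locus and the order is b – cn – c.
b–cn: (96 + 12)/1200 = 0.0900; cn–c: (204 + 12)/1200 = 0.1800.
Expected DCO frequency = 0.0900 × 0.1800 ≈ 0.01620; observed = 12/1200 ≈ 0.01000.
Coefficient of coincidence = 0.01000/0.01620 ≈ 0.62.

0.62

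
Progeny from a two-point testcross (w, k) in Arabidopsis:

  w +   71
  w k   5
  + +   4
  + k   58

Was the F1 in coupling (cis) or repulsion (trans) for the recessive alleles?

trans

The two most frequent classes are + k (58) and w + (71); these are the parental (non-recombinant) types.
So the F1 carried + k on one chromosome and w + on the other — the recessive alleles are on opposite chromosomes (trans / repulsion).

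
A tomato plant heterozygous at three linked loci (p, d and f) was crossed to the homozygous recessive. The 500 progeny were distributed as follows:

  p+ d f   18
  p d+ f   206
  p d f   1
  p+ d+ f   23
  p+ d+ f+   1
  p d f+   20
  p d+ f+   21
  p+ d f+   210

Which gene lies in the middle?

d

The two most frequent reciprocal classes, p d+ f and p+ d f+, are the parental types, so the F1 was p d+ f / p+ d f+.
The two rarest classes, p d f and p+ d+ f+, are the double crossovers. Comparing them with the parentals, only the d allele has switched, so d is the middle locus and the order is p – d – f.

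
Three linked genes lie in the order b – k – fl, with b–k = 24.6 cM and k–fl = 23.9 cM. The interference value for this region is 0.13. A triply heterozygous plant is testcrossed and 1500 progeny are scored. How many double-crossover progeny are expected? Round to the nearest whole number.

77

Map distances give recombination frequencies of 0.246 and 0.239 for the two intervals.
With interference 0.13 (so coincidence = 0.87), expected double-crossover frequency = 0.246 × 0.239 × 0.87 = 0.05115.
Expected number = 0.05115 × 1500 = 76.73 ≈ 77.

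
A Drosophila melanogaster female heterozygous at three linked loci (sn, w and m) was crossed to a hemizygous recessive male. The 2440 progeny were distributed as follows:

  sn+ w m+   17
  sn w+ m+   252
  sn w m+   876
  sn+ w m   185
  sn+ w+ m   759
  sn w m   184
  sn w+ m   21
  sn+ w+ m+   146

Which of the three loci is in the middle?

The two most frequent reciprocal classes, sn w m+ and sn+ w+ m, are the parental types, so the F1 was sn w m+ / sn+ w+ m.
The two rarest classes, sn+ w m+ and sn w+ m, are the double crossovers. Comparing them with the parentals, only the sn allele has switched, so sn is the middle locus and the order is m – sn – w.

sn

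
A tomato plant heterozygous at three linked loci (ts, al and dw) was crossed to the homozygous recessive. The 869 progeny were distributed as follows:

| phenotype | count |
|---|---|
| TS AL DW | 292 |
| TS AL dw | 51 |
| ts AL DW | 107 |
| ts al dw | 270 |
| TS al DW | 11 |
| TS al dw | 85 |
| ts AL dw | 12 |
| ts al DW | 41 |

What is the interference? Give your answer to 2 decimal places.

The two most frequent reciprocal classes, TS AL DW and ts al dw, are the parental types, so the F1 was TS AL DW / ts al dw.
The two rarest classes, TS al DW and ts AL dw, are the double crossovers. Comparing them with the parentals, only the al allele has switched, so al is the middle locus and the order is dw – al – ts.
dw–al: (92 + 23)/869 = 0.1323; al–ts: (192 + 23)/869 = 0.2474.
Expected DCO frequency = 0.1323 × 0.2474 ≈ 0.03273; observed = 23/869 ≈ 0.02647.
Coefficient of coincidence = 0.02647/0.03273 ≈ 0.81; interference = 1 − 0.81 = 0.19.

0.19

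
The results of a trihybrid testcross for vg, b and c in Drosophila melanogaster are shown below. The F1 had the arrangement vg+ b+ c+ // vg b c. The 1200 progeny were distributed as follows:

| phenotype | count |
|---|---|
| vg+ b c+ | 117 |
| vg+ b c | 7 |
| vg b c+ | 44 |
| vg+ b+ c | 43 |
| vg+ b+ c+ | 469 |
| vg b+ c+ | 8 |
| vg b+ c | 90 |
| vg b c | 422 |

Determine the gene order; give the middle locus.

The two rarest classes, vg b+ c+ and vg+ b c, are the double crossovers. Comparing them with the parentals, only the vg allele has switched, so vg is the middle locus and the order is c – vg – b.

vg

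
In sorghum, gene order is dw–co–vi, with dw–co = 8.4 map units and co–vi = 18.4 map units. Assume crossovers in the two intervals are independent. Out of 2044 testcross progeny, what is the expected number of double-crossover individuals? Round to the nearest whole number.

Map distances give recombination frequencies of 0.084 and 0.184 for the two intervals.
With no interference, expected double-crossover frequency = 0.084 × 0.184 = 0.01546.
Expected number = 0.01546 × 2044 = 31.59 ≈ 32.

32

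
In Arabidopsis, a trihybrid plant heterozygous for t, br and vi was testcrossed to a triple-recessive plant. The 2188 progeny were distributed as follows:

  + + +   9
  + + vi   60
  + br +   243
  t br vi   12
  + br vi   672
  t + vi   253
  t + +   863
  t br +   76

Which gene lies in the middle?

The two most frequent reciprocal classes, t + + and + br vi, are the parental types, so the F1 was t + + / + br vi.
The two rarest classes, + + + and t br vi, are the double crossovers. Comparing them with the parentals, only the t allele has switched, so t is the middle locus and the order is br – t – vi.

t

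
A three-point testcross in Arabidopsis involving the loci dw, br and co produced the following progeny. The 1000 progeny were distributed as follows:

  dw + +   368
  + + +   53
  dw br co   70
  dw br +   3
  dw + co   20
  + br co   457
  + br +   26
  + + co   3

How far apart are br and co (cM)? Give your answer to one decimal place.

5.2 cM

The two most frequent reciprocal classes, + br co and dw + +, are the parental types, so the F1 was + br co / dw + +.
The two rarest classes, + + co and dw br +, are the double crossovers. Comparing them with the parentals, only the br allele has switched, so br is the middle locus and the order is co – br – dw.
Crossovers in the co–br interval produce the single-crossover classes + br + and dw + co (26 + 20 = 46) plus the double crossovers (6).
RF(co–br) = (46 + 6) / 1000 = 52/1000 = 0.0520 → 5.2 cM.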